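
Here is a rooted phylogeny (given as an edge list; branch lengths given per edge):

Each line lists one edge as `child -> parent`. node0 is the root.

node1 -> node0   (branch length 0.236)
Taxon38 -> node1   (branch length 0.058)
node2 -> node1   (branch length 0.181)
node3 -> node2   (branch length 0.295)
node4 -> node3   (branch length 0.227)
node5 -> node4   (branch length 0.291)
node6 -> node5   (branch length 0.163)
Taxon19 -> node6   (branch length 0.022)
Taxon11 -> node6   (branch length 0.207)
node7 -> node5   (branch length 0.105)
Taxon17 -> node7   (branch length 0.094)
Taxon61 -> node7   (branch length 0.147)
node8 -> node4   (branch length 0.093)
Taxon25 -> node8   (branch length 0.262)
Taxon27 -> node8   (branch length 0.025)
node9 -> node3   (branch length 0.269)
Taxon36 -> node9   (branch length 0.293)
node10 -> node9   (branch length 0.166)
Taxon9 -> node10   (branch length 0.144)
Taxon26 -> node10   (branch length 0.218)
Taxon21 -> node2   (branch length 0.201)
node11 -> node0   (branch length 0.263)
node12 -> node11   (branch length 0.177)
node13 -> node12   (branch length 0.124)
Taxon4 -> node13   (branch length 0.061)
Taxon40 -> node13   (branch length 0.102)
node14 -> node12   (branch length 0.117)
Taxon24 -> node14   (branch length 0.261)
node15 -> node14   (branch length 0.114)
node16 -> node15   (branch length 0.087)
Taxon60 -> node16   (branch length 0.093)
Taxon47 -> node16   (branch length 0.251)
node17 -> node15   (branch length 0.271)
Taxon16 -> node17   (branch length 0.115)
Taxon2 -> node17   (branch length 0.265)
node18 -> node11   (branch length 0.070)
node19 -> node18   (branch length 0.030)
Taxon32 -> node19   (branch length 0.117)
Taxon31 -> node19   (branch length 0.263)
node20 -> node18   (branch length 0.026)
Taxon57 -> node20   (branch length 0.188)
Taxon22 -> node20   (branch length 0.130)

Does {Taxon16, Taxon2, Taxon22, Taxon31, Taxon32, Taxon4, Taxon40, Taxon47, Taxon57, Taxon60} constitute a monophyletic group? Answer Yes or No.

The MRCA of the listed taxa subtends (((Taxon4,Taxon40),(Taxon24,((Taxon60,Taxon47),(Taxon16,Taxon2)))),((Taxon32,Taxon31),(Taxon57,Taxon22))).
That clade also contains Taxon24, which is not in the proposed group, so the group is not monophyletic.

No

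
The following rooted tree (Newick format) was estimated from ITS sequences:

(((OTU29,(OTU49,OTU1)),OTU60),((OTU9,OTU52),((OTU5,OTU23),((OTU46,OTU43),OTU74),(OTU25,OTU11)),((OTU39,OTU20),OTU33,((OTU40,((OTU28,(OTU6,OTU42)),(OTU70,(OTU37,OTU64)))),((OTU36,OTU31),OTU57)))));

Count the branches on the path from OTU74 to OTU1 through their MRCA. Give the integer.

8

The MRCA of OTU74 and OTU1 is the root of the tree.
From OTU74 up to that node: 4 branches. From OTU1 up to the same node: 4 branches. Total: 4 + 4 = 8.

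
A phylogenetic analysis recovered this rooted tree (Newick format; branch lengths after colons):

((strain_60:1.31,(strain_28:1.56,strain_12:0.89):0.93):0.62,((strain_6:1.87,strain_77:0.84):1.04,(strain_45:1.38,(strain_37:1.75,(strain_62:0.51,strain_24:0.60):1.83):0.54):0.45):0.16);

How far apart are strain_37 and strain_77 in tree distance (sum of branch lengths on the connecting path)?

The path runs strain_37 → … → MRCA → … → strain_77; the MRCA is the node subtending ((strain_6,strain_77),(strain_45,(strain_37,(strain_62,strain_24)))).
Branch lengths along that path: 1.75 + 0.54 + 0.45 + 1.04 + 0.84 = 4.62.

4.62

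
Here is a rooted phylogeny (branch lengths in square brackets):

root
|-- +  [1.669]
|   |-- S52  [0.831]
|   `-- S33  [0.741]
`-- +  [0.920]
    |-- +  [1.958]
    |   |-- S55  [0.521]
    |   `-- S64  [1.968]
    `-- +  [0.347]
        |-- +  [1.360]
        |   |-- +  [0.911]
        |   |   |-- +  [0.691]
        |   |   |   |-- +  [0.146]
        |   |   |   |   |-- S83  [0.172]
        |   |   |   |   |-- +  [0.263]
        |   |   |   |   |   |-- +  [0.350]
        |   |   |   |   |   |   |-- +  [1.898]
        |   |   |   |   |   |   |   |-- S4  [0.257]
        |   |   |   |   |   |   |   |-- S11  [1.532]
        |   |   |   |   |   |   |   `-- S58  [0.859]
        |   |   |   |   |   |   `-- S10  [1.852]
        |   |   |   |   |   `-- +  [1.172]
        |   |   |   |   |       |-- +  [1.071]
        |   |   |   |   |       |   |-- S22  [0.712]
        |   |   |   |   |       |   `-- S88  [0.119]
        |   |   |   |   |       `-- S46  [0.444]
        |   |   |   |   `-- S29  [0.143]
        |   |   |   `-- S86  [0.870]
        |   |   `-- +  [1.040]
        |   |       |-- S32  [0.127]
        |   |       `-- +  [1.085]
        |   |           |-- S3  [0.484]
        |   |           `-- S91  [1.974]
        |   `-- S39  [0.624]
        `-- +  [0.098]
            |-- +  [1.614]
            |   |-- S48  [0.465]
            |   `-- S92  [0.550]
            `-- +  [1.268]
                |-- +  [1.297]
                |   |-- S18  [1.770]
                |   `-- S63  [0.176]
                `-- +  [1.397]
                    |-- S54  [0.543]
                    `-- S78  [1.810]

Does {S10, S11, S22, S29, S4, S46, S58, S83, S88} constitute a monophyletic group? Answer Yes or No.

The most recent common ancestor of these taxa subtends (S83,(((S4,S11,S58),S10),((S22,S88),S46)),S29).
That clade has exactly 9 tips — every listed taxon and nothing else — so the group is monophyletic.

Yes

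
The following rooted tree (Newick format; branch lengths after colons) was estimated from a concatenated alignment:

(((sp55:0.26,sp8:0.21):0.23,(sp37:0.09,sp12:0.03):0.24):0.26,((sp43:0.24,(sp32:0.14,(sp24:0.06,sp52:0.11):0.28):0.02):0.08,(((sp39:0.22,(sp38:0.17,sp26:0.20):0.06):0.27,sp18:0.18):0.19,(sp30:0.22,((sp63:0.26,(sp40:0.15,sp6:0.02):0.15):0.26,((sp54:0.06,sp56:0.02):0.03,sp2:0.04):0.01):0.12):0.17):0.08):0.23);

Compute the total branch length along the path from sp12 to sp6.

The path runs sp12 → … → MRCA → … → sp6; the MRCA is the root of the tree.
Branch lengths along that path: 0.03 + 0.24 + 0.26 + 0.23 + 0.08 + 0.17 + 0.12 + 0.26 + 0.15 + 0.02 = 1.56.

1.56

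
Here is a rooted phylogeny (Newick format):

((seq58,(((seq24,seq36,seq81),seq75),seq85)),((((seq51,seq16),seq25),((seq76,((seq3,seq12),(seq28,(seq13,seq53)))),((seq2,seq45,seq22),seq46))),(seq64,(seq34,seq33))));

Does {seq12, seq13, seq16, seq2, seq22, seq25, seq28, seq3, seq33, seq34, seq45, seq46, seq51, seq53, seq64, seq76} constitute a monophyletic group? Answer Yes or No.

Yes

The most recent common ancestor of these taxa subtends ((((seq51,seq16),seq25),((seq76,((seq3,seq12),(seq28,(seq13,seq53)))),((seq2,seq45,seq22),seq46))),(seq64,(seq34,seq33))).
That clade has exactly 16 tips — every listed taxon and nothing else — so the group is monophyletic.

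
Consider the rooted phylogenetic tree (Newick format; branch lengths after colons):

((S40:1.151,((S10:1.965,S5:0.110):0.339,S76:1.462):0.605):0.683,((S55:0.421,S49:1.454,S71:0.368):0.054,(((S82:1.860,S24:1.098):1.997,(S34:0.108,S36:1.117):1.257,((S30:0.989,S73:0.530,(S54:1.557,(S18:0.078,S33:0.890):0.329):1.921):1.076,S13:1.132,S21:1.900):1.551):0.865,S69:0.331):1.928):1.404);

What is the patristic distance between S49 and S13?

The path runs S49 → … → MRCA → … → S13; the MRCA is the node subtending ((S55,S49,S71),(((S82,S24),(S34,S36),((S30,S73,(S54,(S18,S33))),S13,S21)),S69)).
Branch lengths along that path: 1.454 + 0.054 + 1.928 + 0.865 + 1.551 + 1.132 = 6.984.

6.984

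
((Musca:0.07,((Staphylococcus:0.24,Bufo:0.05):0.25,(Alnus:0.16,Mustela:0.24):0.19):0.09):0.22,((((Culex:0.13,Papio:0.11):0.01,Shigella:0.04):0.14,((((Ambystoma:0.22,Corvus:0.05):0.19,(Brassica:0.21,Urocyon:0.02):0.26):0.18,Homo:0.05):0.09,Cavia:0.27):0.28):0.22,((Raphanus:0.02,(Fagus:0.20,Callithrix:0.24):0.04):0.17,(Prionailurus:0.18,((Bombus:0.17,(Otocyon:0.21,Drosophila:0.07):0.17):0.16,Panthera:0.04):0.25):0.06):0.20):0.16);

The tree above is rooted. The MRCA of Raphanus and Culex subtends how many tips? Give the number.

The MRCA of Raphanus and Culex is the node subtending ((((Culex,Papio),Shigella),((((Ambystoma,Corvus),(Brassica,Urocyon)),Homo),Cavia)),((Raphanus,(Fagus,Callithrix)),(Prionailurus,((Bombus,(Otocyon,Drosophila)),Panthera)))).
That clade contains 17 terminal taxa: Ambystoma, Bombus, Brassica, Callithrix, Cavia, Corvus, Culex, Drosophila, Fagus, Homo, Otocyon, Panthera, Papio, Prionailurus, Raphanus, Shigella, Urocyon.

17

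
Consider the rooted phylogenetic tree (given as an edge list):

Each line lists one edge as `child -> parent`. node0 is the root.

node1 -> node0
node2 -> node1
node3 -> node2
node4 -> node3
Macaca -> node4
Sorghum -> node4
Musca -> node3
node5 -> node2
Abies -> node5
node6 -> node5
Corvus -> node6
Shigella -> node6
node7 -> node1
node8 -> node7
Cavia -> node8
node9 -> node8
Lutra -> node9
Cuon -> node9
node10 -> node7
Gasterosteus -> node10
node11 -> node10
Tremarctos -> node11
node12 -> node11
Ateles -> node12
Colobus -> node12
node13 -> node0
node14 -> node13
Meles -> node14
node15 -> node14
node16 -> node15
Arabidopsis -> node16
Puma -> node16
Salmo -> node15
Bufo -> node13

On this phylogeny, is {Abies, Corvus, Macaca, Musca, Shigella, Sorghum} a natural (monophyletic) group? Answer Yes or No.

Yes

The most recent common ancestor of these taxa subtends (((Macaca,Sorghum),Musca),(Abies,(Corvus,Shigella))).
That clade has exactly 6 tips — every listed taxon and nothing else — so the group is monophyletic.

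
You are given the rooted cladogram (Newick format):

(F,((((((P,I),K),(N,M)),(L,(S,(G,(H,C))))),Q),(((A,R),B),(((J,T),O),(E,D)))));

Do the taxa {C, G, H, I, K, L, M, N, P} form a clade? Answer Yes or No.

No

The MRCA of the listed taxa subtends ((((P,I),K),(N,M)),(L,(S,(G,(H,C))))).
That clade also contains S, which is not in the proposed group, so the group is not monophyletic.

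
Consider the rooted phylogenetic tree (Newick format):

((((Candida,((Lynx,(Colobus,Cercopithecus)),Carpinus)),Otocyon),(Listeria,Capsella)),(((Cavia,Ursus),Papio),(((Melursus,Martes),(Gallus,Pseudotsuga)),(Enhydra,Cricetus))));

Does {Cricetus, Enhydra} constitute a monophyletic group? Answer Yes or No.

Yes

The most recent common ancestor of these taxa subtends (Enhydra,Cricetus).
That clade has exactly 2 tips — every listed taxon and nothing else — so the group is monophyletic.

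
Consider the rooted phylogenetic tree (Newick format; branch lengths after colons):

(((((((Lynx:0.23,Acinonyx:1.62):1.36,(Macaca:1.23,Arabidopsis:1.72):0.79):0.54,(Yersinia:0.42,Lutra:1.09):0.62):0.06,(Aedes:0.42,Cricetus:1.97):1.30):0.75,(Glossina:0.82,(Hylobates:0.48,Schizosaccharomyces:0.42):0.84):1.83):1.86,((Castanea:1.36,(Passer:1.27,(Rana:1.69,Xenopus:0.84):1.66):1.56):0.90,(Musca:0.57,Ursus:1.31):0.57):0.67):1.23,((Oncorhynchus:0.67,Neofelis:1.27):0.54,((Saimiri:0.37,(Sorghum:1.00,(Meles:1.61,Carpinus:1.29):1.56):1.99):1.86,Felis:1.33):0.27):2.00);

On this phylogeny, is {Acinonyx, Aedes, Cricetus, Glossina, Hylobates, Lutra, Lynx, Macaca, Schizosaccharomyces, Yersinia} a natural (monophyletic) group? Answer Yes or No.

No

The MRCA of the listed taxa subtends (((((Lynx,Acinonyx),(Macaca,Arabidopsis)),(Yersinia,Lutra)),(Aedes,Cricetus)),(Glossina,(Hylobates,Schizosaccharomyces))).
That clade also contains Arabidopsis, which is not in the proposed group, so the group is not monophyletic.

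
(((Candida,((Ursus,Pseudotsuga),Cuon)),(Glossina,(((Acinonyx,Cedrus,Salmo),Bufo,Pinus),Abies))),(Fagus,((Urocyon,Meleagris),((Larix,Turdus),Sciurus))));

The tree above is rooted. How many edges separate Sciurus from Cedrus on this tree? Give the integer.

The MRCA of Sciurus and Cedrus is the root of the tree.
From Sciurus up to that node: 4 branches. From Cedrus up to the same node: 6 branches. Total: 4 + 6 = 10.

10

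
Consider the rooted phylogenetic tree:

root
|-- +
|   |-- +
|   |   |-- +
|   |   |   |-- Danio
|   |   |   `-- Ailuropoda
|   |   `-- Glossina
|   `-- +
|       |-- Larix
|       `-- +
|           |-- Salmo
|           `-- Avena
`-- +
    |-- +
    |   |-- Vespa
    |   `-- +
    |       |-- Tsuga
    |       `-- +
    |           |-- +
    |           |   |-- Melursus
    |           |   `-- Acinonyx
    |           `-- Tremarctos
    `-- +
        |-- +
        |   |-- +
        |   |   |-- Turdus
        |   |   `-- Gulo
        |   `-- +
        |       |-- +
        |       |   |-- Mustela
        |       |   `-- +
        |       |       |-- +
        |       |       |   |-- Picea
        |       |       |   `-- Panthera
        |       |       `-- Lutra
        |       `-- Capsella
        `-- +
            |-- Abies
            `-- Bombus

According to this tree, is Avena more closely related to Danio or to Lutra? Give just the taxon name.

The MRCA of Avena and Danio subtends (((Danio,Ailuropoda),Glossina),(Larix,(Salmo,Avena))) (6 taxa).
The MRCA of Avena and Lutra is the root, subtending the entire tree (20 taxa).
The first is nested inside the second, so Avena shares a more recent common ancestor with Danio.

Danio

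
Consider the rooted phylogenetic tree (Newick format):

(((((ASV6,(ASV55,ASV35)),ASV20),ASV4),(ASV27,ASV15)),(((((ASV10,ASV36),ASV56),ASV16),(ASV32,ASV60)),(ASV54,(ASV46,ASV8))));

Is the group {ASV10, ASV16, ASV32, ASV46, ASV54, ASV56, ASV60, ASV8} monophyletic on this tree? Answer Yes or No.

The MRCA of the listed taxa subtends (((((ASV10,ASV36),ASV56),ASV16),(ASV32,ASV60)),(ASV54,(ASV46,ASV8))).
That clade also contains ASV36, which is not in the proposed group, so the group is not monophyletic.

No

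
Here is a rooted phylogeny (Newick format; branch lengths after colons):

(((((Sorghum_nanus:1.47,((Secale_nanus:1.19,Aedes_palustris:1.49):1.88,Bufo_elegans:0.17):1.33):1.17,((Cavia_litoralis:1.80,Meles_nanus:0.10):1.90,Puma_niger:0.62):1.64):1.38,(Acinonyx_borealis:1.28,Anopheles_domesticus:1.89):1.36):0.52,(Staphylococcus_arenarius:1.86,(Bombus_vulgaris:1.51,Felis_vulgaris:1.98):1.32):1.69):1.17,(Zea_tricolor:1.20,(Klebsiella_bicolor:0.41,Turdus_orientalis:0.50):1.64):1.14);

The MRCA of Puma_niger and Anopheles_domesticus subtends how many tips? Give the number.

The MRCA of Puma_niger and Anopheles_domesticus is the node subtending (((Sorghum_nanus,((Secale_nanus,Aedes_palustris),Bufo_elegans)),((Cavia_litoralis,Meles_nanus),Puma_niger)),(Acinonyx_borealis,Anopheles_domesticus)).
That clade contains 9 terminal taxa: Acinonyx_borealis, Aedes_palustris, Anopheles_domesticus, Bufo_elegans, Cavia_litoralis, Meles_nanus, Puma_niger, Secale_nanus, Sorghum_nanus.

9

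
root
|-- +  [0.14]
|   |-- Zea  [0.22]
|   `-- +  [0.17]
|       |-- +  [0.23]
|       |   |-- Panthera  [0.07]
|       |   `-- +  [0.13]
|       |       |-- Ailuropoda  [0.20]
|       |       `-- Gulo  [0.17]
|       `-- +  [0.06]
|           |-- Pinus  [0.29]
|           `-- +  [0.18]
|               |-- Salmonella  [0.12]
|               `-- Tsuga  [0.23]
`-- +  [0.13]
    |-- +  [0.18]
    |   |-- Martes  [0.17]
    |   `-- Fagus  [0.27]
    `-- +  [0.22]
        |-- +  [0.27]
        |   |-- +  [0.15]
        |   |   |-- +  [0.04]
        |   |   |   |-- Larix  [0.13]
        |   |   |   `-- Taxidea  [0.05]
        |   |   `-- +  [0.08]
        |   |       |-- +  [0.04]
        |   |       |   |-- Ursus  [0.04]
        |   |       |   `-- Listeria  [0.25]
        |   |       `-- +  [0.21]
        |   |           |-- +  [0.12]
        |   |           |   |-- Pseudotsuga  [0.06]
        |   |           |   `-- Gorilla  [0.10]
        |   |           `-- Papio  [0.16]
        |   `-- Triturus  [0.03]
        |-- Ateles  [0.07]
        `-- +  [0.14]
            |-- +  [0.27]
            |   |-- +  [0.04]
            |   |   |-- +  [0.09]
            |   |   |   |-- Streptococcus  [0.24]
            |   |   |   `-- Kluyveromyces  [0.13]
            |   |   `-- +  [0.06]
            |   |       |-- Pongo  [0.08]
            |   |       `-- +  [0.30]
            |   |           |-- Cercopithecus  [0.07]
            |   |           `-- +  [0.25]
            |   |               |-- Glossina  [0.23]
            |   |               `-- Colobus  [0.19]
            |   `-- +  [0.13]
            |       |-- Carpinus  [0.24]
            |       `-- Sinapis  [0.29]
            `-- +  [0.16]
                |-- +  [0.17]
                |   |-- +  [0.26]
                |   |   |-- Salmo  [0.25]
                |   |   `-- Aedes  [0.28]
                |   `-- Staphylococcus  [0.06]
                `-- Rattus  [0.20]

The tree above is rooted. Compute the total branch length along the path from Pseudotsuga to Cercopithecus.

The path runs Pseudotsuga → … → MRCA → … → Cercopithecus; the MRCA is the node subtending ((((Larix,Taxidea),((Ursus,Listeria),((Pseudotsuga,Gorilla),Papio))),Triturus),Ateles,((((Streptococcus,Kluyveromyces),(Pongo,(Cercopithecus,(Glossina,Colobus)))),(Carpinus,Sinapis)),(((Salmo,Aedes),Staphylococcus),Rattus))).
Branch lengths along that path: 0.06 + 0.12 + 0.21 + 0.08 + 0.15 + 0.27 + 0.14 + 0.27 + 0.04 + 0.06 + 0.30 + 0.07 = 1.77.

1.77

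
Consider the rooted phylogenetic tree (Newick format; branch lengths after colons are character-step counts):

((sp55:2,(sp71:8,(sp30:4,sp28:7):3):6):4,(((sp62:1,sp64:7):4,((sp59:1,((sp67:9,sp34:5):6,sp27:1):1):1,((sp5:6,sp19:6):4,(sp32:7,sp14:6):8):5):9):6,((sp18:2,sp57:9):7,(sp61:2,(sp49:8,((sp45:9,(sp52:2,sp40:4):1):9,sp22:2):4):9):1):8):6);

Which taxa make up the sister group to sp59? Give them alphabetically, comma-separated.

sp59 attaches to the tree at the node subtending (sp59,((sp67,sp34),sp27)).
The other lineage descending from that same node — the sister group — is ((sp67,sp34),sp27); its 3 tips in alphabetical order are the answer.

sp27, sp34, sp67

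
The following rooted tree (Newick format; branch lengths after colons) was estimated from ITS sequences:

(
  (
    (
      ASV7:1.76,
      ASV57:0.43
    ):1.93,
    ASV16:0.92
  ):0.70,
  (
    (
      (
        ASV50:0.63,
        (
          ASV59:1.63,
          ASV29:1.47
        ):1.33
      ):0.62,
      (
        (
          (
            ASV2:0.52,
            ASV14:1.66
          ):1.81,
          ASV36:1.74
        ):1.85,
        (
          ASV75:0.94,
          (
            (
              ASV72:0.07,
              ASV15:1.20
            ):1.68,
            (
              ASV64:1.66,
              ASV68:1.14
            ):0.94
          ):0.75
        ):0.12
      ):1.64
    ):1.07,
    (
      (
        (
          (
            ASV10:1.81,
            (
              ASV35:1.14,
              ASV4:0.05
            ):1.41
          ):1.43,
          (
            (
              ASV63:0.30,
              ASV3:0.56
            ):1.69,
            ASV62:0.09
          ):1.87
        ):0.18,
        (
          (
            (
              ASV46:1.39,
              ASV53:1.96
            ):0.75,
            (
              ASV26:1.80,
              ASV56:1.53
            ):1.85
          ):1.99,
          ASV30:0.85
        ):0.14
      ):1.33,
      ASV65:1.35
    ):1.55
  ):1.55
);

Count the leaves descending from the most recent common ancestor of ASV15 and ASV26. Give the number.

The MRCA of ASV15 and ASV26 is the node subtending (((ASV50,(ASV59,ASV29)),(((ASV2,ASV14),ASV36),(ASV75,((ASV72,ASV15),(ASV64,ASV68))))),((((ASV10,(ASV35,ASV4)),((ASV63,ASV3),ASV62)),(((ASV46,ASV53),(ASV26,ASV56)),ASV30)),ASV65)).
That clade contains 23 terminal taxa: ASV10, ASV14, ASV15, ASV2, ASV26, ASV29, ASV3, ASV30, ASV35, ASV36, ASV4, ASV46, ASV50, ASV53, ASV56, ASV59, ASV62, ASV63, ASV64, ASV65, ASV68, ASV72, ASV75.

23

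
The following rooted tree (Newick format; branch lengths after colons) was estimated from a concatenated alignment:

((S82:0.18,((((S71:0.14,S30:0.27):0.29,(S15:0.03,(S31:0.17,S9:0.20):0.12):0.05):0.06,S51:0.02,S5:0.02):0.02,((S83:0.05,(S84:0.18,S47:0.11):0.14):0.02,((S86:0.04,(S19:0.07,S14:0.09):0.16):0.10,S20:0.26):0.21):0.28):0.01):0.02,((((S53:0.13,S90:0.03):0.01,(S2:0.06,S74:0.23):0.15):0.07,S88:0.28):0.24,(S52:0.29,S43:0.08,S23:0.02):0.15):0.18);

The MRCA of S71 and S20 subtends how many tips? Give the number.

The MRCA of S71 and S20 is the node subtending ((((S71,S30),(S15,(S31,S9))),S51,S5),((S83,(S84,S47)),((S86,(S19,S14)),S20))).
That clade contains 14 terminal taxa: S14, S15, S19, S20, S30, S31, S47, S5, S51, S71, S83, S84, S86, S9.

14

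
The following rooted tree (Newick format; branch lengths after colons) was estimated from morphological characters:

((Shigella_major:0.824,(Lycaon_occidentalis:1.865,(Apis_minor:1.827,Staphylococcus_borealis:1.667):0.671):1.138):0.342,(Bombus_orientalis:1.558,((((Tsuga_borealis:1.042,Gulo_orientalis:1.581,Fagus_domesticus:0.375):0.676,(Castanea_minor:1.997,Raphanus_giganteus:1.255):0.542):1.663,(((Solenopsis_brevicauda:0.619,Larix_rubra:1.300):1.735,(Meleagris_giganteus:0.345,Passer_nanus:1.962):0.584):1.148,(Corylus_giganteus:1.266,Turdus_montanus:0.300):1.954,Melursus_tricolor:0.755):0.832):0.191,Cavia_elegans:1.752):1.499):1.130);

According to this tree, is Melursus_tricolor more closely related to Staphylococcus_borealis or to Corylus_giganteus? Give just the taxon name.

The MRCA of Melursus_tricolor and Corylus_giganteus subtends (((Solenopsis_brevicauda,Larix_rubra),(Meleagris_giganteus,Passer_nanus)),(Corylus_giganteus,Turdus_montanus),Melursus_tricolor) (7 taxa).
The MRCA of Melursus_tricolor and Staphylococcus_borealis is the root, subtending the entire tree (18 taxa).
The first is nested inside the second, so Melursus_tricolor shares a more recent common ancestor with Corylus_giganteus.

Corylus_giganteus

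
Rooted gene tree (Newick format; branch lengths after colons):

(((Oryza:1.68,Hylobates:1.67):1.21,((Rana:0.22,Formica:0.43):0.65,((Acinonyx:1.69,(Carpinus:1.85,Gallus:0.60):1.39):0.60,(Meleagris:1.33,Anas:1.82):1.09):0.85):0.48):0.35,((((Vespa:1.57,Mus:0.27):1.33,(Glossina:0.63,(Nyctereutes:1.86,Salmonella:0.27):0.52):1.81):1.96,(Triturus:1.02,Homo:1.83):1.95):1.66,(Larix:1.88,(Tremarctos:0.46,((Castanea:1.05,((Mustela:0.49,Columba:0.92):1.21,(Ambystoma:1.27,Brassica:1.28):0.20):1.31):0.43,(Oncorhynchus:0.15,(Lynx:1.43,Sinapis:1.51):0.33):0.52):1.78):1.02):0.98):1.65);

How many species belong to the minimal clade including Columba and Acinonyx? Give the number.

26

The MRCA of Columba and Acinonyx is the root, so the clade is the entire tree.
That clade contains 26 terminal taxa: Acinonyx, Ambystoma, Anas, Brassica, Carpinus, Castanea, Columba, Formica, Gallus, Glossina, Homo, Hylobates, Larix, Lynx, Meleagris, Mus, Mustela, Nyctereutes, Oncorhynchus, Oryza, Rana, Salmonella, Sinapis, Tremarctos, Triturus, Vespa.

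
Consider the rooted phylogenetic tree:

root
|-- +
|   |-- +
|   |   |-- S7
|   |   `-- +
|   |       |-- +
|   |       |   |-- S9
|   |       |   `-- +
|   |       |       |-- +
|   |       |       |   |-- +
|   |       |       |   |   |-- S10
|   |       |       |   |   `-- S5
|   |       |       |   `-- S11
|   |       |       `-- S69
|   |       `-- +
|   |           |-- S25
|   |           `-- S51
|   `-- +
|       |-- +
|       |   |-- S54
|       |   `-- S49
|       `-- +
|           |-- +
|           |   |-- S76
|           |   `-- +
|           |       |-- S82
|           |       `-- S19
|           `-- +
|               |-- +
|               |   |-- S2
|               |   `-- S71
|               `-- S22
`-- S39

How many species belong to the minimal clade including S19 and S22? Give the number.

6

The MRCA of S19 and S22 is the node subtending ((S76,(S82,S19)),((S2,S71),S22)).
That clade contains 6 terminal taxa: S19, S2, S22, S71, S76, S82.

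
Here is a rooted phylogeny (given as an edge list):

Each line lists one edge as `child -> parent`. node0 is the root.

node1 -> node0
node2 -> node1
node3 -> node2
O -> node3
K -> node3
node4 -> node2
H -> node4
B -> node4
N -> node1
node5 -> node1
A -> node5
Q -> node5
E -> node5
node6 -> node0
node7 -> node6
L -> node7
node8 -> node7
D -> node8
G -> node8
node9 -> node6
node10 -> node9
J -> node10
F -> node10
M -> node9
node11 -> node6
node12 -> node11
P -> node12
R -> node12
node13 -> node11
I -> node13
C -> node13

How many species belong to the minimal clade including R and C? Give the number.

4

The MRCA of R and C is the node subtending ((P,R),(I,C)).
That clade contains 4 terminal taxa: C, I, P, R.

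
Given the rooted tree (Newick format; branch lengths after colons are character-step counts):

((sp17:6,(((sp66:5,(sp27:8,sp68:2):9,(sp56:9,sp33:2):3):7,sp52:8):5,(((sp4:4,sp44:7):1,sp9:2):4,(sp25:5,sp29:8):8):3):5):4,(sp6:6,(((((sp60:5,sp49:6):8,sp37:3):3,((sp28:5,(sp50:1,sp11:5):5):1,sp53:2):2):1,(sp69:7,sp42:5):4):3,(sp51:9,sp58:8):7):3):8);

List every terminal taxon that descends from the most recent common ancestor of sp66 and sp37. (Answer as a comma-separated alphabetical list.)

sp11, sp17, sp25, sp27, sp28, sp29, sp33, sp37, sp4, sp42, sp44, sp49, sp50, sp51, sp52, sp53, sp56, sp58, sp6, sp60, sp66, sp68, sp69, sp9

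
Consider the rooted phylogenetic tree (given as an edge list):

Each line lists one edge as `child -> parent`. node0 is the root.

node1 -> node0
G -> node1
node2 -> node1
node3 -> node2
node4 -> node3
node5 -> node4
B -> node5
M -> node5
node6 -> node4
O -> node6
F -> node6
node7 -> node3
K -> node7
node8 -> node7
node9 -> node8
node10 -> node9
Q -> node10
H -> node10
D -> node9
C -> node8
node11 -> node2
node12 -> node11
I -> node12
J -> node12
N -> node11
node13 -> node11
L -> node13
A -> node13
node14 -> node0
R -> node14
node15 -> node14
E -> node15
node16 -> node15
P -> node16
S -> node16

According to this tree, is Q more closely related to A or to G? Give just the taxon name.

A

The MRCA of Q and A subtends ((((B,M),(O,F)),(K,(((Q,H),D),C))),((I,J),N,(L,A))) (14 taxa).
The MRCA of Q and G subtends (G,((((B,M),(O,F)),(K,(((Q,H),D),C))),((I,J),N,(L,A)))) (15 taxa).
The first is nested inside the second, so Q shares a more recent common ancestor with A.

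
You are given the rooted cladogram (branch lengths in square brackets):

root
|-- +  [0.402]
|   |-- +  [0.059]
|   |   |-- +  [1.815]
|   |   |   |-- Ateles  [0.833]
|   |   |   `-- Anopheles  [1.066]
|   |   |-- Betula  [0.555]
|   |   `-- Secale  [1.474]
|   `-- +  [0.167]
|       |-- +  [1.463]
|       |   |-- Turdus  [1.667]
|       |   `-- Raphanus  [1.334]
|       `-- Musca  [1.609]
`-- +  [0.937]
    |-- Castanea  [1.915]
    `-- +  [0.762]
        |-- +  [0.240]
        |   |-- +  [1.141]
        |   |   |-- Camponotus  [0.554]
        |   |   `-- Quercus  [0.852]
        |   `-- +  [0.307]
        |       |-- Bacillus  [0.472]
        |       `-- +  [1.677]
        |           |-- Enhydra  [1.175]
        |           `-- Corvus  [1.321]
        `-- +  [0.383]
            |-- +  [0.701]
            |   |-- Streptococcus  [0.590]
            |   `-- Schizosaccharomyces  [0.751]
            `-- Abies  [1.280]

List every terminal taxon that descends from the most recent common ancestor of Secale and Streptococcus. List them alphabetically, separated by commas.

Abies, Anopheles, Ateles, Bacillus, Betula, Camponotus, Castanea, Corvus, Enhydra, Musca, Quercus, Raphanus, Schizosaccharomyces, Secale, Streptococcus, Turdus

Tracing Secale: it sits inside ((Ateles,Anopheles),Betula,Secale).
Tracing Streptococcus: it sits inside (Streptococcus,Schizosaccharomyces).
The smallest clade enclosing both is the whole tree (their MRCA is the root), so the answer is all 16 tips in alphabetical order.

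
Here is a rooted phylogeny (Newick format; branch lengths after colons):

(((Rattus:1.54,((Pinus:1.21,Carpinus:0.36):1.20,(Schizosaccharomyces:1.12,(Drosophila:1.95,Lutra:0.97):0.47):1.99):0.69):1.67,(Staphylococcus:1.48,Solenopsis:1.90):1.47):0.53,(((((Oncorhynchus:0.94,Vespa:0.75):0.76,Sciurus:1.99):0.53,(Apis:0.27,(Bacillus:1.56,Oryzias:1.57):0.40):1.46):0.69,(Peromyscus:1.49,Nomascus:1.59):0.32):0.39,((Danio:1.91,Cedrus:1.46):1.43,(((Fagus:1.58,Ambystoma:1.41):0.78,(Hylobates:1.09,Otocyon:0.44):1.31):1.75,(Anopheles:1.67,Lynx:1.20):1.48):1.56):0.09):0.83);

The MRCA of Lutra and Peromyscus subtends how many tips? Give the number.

24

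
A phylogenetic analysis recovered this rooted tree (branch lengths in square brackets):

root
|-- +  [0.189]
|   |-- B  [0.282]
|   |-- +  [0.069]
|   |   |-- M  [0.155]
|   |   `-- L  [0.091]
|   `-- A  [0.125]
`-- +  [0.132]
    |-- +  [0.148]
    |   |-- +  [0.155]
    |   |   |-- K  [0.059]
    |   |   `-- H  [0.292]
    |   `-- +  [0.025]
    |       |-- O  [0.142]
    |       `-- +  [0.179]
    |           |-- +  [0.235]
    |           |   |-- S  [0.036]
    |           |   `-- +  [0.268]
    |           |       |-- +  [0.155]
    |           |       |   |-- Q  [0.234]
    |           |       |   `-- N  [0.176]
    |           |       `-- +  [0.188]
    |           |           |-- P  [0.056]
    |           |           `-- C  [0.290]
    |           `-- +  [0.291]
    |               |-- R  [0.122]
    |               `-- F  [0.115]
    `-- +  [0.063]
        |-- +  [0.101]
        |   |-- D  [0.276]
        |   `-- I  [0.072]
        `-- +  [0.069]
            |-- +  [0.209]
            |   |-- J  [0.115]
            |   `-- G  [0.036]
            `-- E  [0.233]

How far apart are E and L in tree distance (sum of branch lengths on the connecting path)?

0.846

The path runs E → … → MRCA → … → L; the MRCA is the root of the tree.
Branch lengths along that path: 0.233 + 0.069 + 0.063 + 0.132 + 0.189 + 0.069 + 0.091 = 0.846.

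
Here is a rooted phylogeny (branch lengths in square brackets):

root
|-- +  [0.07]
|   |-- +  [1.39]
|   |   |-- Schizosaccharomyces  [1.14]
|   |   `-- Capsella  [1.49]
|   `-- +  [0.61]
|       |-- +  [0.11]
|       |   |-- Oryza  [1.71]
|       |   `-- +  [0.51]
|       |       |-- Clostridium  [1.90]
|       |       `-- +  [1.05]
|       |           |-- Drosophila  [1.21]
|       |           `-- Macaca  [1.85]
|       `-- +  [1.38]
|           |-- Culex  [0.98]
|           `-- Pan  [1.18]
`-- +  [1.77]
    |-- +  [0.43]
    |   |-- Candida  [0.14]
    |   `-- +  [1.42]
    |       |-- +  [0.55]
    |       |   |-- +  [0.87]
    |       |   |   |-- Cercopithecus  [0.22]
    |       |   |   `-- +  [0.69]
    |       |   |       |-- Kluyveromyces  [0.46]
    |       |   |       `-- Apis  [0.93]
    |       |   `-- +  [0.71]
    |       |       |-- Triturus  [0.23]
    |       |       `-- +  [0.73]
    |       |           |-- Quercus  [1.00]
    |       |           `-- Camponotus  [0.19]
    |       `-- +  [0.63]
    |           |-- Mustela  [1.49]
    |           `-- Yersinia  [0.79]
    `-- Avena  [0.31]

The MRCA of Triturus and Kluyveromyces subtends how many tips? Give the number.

The MRCA of Triturus and Kluyveromyces is the node subtending ((Cercopithecus,(Kluyveromyces,Apis)),(Triturus,(Quercus,Camponotus))).
That clade contains 6 terminal taxa: Apis, Camponotus, Cercopithecus, Kluyveromyces, Quercus, Triturus.

6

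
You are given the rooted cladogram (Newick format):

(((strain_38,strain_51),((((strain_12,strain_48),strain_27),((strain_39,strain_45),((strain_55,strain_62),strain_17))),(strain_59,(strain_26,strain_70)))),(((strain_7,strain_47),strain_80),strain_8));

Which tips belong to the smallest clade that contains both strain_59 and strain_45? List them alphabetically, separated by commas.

Tracing strain_59: it sits inside (strain_59,(strain_26,strain_70)).
Tracing strain_45: it sits inside (strain_39,strain_45).
The smallest clade enclosing both is ((((strain_12,strain_48),strain_27),((strain_39,strain_45),((strain_55,strain_62),strain_17))),(strain_59,(strain_26,strain_70))); the answer is its 11 terminal taxa in alphabetical order.

strain_12, strain_17, strain_26, strain_27, strain_39, strain_45, strain_48, strain_55, strain_59, strain_62, strain_70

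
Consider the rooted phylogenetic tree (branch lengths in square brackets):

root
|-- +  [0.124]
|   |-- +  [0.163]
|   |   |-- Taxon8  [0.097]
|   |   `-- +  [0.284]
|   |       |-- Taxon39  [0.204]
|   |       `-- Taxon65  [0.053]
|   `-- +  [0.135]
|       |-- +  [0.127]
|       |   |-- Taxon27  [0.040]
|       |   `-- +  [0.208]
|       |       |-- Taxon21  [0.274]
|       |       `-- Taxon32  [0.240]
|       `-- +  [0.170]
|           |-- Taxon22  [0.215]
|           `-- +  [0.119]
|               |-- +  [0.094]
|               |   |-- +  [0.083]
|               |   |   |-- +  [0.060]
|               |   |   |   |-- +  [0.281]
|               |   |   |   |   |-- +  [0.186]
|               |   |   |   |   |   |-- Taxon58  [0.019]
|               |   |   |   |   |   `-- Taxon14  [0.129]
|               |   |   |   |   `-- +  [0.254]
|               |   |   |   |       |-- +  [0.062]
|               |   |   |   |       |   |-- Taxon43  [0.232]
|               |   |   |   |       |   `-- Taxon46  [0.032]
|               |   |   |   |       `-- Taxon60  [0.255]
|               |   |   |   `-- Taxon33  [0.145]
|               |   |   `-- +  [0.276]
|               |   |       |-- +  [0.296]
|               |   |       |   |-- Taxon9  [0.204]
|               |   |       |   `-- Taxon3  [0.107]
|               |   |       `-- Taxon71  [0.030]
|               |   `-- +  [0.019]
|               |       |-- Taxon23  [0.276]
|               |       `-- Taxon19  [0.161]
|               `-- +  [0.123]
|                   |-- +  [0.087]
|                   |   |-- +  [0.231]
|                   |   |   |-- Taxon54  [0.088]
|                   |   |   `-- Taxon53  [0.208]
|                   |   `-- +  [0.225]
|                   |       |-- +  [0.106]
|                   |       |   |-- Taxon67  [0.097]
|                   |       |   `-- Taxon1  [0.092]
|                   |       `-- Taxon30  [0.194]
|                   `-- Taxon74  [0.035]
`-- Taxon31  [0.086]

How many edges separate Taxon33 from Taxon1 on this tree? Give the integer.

9

The MRCA of Taxon33 and Taxon1 is the node subtending ((((((Taxon58,Taxon14),((Taxon43,Taxon46),Taxon60)),Taxon33),((Taxon9,Taxon3),Taxon71)),(Taxon23,Taxon19)),(((Taxon54,Taxon53),((Taxon67,Taxon1),Taxon30)),Taxon74)).
From Taxon33 up to that node: 4 branches. From Taxon1 up to the same node: 5 branches. Total: 4 + 5 = 9.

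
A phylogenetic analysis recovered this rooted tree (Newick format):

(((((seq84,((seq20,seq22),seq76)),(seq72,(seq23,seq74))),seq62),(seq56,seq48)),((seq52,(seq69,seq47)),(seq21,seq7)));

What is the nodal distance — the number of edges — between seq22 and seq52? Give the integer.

10

The MRCA of seq22 and seq52 is the root of the tree.
From seq22 up to that node: 7 branches. From seq52 up to the same node: 3 branches. Total: 7 + 3 = 10.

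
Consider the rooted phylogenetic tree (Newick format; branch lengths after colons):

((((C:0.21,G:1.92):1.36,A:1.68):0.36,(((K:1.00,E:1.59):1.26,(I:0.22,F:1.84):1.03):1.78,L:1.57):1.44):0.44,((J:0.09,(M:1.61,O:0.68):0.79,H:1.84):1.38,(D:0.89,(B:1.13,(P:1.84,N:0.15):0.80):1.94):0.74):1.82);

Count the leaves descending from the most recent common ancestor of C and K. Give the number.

8

The MRCA of C and K is the node subtending (((C,G),A),(((K,E),(I,F)),L)).
That clade contains 8 terminal taxa: A, C, E, F, G, I, K, L.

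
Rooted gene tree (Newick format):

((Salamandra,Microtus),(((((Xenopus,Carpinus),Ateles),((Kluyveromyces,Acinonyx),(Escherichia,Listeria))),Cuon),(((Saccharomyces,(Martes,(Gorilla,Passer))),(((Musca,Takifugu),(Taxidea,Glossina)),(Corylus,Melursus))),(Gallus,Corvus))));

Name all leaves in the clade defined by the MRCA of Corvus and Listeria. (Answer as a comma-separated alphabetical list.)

Tracing Corvus: it sits inside (Gallus,Corvus).
Tracing Listeria: it sits inside (Escherichia,Listeria).
The smallest clade enclosing both is (((((Xenopus,Carpinus),Ateles),((Kluyveromyces,Acinonyx),(Escherichia,Listeria))),Cuon),(((Saccharomyces,(Martes,(Gorilla,Passer))),(((Musca,Takifugu),(Taxidea,Glossina)),(Corylus,Melursus))),(Gallus,Corvus))); the answer is its 20 terminal taxa in alphabetical order.

Acinonyx, Ateles, Carpinus, Corvus, Corylus, Cuon, Escherichia, Gallus, Glossina, Gorilla, Kluyveromyces, Listeria, Martes, Melursus, Musca, Passer, Saccharomyces, Takifugu, Taxidea, Xenopus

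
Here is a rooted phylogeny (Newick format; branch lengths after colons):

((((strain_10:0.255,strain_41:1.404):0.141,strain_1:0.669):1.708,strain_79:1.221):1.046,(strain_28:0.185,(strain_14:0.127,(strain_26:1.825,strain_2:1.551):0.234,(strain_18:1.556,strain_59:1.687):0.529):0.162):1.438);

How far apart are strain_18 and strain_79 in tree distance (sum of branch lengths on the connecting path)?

The path runs strain_18 → … → MRCA → … → strain_79; the MRCA is the root of the tree.
Branch lengths along that path: 1.556 + 0.529 + 0.162 + 1.438 + 1.046 + 1.221 = 5.952.

5.952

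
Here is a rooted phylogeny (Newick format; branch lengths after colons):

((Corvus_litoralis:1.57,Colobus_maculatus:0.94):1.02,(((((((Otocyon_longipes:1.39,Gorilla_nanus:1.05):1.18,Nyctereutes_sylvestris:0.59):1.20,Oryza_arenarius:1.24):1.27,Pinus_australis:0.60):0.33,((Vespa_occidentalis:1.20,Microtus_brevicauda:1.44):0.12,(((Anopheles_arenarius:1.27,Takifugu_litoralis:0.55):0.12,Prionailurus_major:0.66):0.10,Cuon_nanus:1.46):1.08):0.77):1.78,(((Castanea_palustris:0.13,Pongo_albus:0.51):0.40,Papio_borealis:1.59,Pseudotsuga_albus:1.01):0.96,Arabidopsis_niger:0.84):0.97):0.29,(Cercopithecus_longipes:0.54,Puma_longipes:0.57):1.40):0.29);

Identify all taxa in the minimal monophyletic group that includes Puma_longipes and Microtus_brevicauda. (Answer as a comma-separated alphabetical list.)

Anopheles_arenarius, Arabidopsis_niger, Castanea_palustris, Cercopithecus_longipes, Cuon_nanus, Gorilla_nanus, Microtus_brevicauda, Nyctereutes_sylvestris, Oryza_arenarius, Otocyon_longipes, Papio_borealis, Pinus_australis, Pongo_albus, Prionailurus_major, Pseudotsuga_albus, Puma_longipes, Takifugu_litoralis, Vespa_occidentalis

Tracing Puma_longipes: it sits inside (Cercopithecus_longipes,Puma_longipes).
Tracing Microtus_brevicauda: it sits inside (Vespa_occidentalis,Microtus_brevicauda).
The smallest clade enclosing both is (((((((Otocyon_longipes,Gorilla_nanus),Nyctereutes_sylvestris),Oryza_arenarius),Pinus_australis),((Vespa_occidentalis,Microtus_brevicauda),(((Anopheles_arenarius,Takifugu_litoralis),Prionailurus_major),Cuon_nanus))),(((Castanea_palustris,Pongo_albus),Papio_borealis,Pseudotsuga_albus),Arabidopsis_niger)),(Cercopithecus_longipes,Puma_longipes)); the answer is its 18 terminal taxa in alphabetical order.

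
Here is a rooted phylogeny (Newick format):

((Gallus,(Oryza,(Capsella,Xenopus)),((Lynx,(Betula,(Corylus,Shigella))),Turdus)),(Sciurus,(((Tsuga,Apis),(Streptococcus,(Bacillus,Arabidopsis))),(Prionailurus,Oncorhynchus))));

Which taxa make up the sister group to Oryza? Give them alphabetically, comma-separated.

Oryza attaches to the tree at the node subtending (Oryza,(Capsella,Xenopus)).
The other lineage descending from that same node — the sister group — is (Capsella,Xenopus); its 2 tips in alphabetical order are the answer.

Capsella, Xenopus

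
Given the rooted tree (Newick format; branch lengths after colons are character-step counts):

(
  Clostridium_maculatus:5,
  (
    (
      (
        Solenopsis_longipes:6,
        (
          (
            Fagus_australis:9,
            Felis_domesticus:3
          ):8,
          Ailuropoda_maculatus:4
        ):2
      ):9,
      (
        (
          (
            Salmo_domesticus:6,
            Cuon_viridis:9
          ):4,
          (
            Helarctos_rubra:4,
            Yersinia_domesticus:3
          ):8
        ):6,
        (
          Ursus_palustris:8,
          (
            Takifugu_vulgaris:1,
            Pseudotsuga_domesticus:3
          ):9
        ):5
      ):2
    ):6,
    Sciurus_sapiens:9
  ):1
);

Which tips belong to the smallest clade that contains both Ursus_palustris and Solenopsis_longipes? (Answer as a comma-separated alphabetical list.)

Tracing Ursus_palustris: it sits inside (Ursus_palustris,(Takifugu_vulgaris,Pseudotsuga_domesticus)).
Tracing Solenopsis_longipes: it sits inside (Solenopsis_longipes,((Fagus_australis,Felis_domesticus),Ailuropoda_maculatus)).
The smallest clade enclosing both is ((Solenopsis_longipes,((Fagus_australis,Felis_domesticus),Ailuropoda_maculatus)),(((Salmo_domesticus,Cuon_viridis),(Helarctos_rubra,Yersinia_domesticus)),(Ursus_palustris,(Takifugu_vulgaris,Pseudotsuga_domesticus)))); the answer is its 11 terminal taxa in alphabetical order.

Ailuropoda_maculatus, Cuon_viridis, Fagus_australis, Felis_domesticus, Helarctos_rubra, Pseudotsuga_domesticus, Salmo_domesticus, Solenopsis_longipes, Takifugu_vulgaris, Ursus_palustris, Yersinia_domesticus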